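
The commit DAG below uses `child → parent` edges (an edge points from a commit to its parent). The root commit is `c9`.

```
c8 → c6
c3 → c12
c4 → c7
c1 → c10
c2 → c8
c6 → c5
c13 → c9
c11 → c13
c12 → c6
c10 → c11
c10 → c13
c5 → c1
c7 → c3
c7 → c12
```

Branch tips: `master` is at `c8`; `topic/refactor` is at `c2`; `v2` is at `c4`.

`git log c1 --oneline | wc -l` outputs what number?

Walking parent pointers from c1: reachable set = {c1, c10, c11, c13, c9}.
That is 5 commits.

5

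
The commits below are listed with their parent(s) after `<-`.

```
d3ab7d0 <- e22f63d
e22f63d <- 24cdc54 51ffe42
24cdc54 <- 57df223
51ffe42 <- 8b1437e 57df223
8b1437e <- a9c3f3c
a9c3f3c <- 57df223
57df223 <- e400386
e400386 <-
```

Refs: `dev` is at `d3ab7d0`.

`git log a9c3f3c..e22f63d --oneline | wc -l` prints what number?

Reachable from e22f63d: {24cdc54, 51ffe42, 57df223, 8b1437e, a9c3f3c, e22f63d, e400386}.
Reachable from a9c3f3c: {57df223, a9c3f3c, e400386}.
In e22f63d's history but not a9c3f3c's: {24cdc54, 51ffe42, 8b1437e, e22f63d} — 4 commits.

4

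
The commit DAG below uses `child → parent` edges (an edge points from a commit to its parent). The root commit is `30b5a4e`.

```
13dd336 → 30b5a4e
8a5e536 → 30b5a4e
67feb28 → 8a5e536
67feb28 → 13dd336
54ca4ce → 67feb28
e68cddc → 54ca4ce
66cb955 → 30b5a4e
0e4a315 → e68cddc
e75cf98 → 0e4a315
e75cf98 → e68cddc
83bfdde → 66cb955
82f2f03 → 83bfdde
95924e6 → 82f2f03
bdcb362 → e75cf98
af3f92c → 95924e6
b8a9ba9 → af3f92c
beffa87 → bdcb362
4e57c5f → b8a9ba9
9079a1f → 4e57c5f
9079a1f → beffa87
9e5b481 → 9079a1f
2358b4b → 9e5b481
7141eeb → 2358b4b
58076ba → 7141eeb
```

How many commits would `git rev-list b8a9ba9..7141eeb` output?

Reachable from 7141eeb: {0e4a315, 13dd336, 2358b4b, 30b5a4e, 4e57c5f, 54ca4ce, 66cb955, 67feb28, 7141eeb, 82f2f03, 83bfdde, 8a5e536, 9079a1f, 95924e6, 9e5b481, af3f92c, b8a9ba9, bdcb362, beffa87, e68cddc, e75cf98}.
Reachable from b8a9ba9: {30b5a4e, 66cb955, 82f2f03, 83bfdde, 95924e6, af3f92c, b8a9ba9}.
In 7141eeb's history but not b8a9ba9's: {0e4a315, 13dd336, 2358b4b, 4e57c5f, 54ca4ce, 67feb28, 7141eeb, 8a5e536, 9079a1f, 9e5b481, bdcb362, beffa87, e68cddc, e75cf98} — 14 commits.

14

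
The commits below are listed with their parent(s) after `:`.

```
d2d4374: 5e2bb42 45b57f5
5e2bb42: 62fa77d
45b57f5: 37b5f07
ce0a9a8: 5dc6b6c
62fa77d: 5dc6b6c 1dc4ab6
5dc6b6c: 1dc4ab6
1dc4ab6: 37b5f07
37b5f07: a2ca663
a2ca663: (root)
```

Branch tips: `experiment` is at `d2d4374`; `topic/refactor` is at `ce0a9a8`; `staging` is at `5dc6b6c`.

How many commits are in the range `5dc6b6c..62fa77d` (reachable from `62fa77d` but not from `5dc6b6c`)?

1

Reachable from 62fa77d: {1dc4ab6, 37b5f07, 5dc6b6c, 62fa77d, a2ca663}.
Reachable from 5dc6b6c: {1dc4ab6, 37b5f07, 5dc6b6c, a2ca663}.
In 62fa77d's history but not 5dc6b6c's: {62fa77d} — 1 commit.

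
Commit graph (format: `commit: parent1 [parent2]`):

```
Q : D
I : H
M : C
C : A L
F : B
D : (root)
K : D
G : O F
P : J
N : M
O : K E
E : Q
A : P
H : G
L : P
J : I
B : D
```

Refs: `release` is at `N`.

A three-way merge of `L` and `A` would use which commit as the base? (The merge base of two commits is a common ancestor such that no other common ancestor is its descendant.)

Ancestors of L: {B, D, E, F, G, H, I, J, K, L, O, P, Q}.
Ancestors of A: {A, B, D, E, F, G, H, I, J, K, O, P, Q}.
Common ancestors: {B, D, E, F, G, H, I, J, K, O, P, Q}.
Among these, P is not an ancestor of any other common ancestor — it is the merge base.

P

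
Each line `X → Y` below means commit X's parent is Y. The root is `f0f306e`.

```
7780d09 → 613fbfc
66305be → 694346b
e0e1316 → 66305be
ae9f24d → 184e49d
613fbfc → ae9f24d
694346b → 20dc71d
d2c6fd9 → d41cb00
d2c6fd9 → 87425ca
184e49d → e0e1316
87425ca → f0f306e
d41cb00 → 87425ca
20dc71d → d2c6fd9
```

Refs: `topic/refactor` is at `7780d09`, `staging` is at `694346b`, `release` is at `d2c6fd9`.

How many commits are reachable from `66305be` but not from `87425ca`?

Reachable from 66305be: {20dc71d, 66305be, 694346b, 87425ca, d2c6fd9, d41cb00, f0f306e}.
Reachable from 87425ca: {87425ca, f0f306e}.
In 66305be's history but not 87425ca's: {20dc71d, 66305be, 694346b, d2c6fd9, d41cb00} — 5 commits.

5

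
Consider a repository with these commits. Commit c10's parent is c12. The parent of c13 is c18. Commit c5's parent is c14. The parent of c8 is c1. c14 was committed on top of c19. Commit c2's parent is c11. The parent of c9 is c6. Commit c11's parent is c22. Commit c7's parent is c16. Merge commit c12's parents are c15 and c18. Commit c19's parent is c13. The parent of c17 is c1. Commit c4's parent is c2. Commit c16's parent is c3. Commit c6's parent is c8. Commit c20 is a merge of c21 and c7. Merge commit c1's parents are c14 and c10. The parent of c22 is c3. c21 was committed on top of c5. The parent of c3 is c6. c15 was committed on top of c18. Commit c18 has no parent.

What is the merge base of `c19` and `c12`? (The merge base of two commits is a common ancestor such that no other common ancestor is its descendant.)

Ancestors of c19: {c13, c18, c19}.
Ancestors of c12: {c12, c15, c18}.
Common ancestors: {c18}.
The only common ancestor is c18, so it is the merge base.

c18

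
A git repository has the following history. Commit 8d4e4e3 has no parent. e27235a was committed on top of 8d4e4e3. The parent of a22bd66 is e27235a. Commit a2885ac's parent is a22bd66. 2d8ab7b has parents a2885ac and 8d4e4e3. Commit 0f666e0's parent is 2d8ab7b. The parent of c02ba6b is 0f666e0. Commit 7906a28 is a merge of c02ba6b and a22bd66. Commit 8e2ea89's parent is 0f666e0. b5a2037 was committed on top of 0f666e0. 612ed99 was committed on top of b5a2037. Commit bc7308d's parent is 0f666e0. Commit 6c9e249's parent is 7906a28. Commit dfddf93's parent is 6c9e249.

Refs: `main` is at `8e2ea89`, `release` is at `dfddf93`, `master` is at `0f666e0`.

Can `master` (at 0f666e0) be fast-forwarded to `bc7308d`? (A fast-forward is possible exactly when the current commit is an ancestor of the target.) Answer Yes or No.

Yes

A fast-forward from 0f666e0 to bc7308d is possible iff 0f666e0 is an ancestor of bc7308d.
Ancestors of bc7308d: {0f666e0, 2d8ab7b, 8d4e4e3, a22bd66, a2885ac, bc7308d, e27235a}.
0f666e0 is among them, so fast-forward is possible.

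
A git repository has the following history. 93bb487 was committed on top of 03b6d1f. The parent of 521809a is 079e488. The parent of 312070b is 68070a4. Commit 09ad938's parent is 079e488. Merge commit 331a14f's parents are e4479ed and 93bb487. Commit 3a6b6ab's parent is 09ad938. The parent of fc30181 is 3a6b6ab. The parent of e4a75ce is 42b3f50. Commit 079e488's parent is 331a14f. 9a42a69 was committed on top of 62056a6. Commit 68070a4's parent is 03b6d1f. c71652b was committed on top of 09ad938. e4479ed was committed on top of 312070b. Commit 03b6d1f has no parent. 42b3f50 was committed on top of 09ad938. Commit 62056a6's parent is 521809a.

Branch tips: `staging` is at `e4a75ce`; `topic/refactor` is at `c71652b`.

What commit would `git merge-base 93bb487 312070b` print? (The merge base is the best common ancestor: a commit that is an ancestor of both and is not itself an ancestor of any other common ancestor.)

03b6d1f

Ancestors of 93bb487: {03b6d1f, 93bb487}.
Ancestors of 312070b: {03b6d1f, 312070b, 68070a4}.
Common ancestors: {03b6d1f}.
The only common ancestor is 03b6d1f, so it is the merge base.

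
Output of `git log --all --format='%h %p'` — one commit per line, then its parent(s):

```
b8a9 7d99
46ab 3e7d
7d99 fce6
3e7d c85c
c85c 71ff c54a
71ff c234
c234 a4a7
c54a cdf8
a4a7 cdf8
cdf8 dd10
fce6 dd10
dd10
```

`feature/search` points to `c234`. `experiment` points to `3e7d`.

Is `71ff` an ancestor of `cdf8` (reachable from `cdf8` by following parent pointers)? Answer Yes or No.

No

Ancestors of cdf8: {cdf8, dd10}.
71ff is not in that set, so it is not an ancestor of cdf8.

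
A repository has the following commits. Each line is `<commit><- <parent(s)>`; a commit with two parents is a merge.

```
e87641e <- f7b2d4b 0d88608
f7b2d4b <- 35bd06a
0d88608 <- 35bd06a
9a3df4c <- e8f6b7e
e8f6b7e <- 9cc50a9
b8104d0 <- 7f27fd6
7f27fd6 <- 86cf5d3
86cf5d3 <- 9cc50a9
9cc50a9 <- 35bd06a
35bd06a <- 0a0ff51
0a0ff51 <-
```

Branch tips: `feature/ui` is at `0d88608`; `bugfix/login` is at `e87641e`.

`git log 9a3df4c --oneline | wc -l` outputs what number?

Walking parent pointers from 9a3df4c: reachable set = {0a0ff51, 35bd06a, 9a3df4c, 9cc50a9, e8f6b7e}.
That is 5 commits.

5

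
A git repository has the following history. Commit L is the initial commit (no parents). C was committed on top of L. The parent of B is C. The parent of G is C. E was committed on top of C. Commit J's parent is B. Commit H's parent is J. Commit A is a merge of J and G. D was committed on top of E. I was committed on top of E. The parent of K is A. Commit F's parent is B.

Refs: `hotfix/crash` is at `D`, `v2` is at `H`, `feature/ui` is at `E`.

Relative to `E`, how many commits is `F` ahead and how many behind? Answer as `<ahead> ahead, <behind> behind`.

2 ahead, 1 behind

Reachable from F: {B, C, F, L}.
Reachable from E: {C, E, L}.
Only in F's history (ahead): {B, F} — 2.
Only in E's history (behind): {E} — 1.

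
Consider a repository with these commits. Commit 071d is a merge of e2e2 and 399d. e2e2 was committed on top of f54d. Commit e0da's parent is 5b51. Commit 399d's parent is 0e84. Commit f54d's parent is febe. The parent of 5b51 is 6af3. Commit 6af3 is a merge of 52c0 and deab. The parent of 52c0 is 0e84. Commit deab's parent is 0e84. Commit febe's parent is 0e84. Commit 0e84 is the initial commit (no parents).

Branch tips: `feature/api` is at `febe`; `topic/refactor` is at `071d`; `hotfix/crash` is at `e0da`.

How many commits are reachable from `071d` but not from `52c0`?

5

Reachable from 071d: {071d, 0e84, 399d, e2e2, f54d, febe}.
Reachable from 52c0: {0e84, 52c0}.
In 071d's history but not 52c0's: {071d, 399d, e2e2, f54d, febe} — 5 commits.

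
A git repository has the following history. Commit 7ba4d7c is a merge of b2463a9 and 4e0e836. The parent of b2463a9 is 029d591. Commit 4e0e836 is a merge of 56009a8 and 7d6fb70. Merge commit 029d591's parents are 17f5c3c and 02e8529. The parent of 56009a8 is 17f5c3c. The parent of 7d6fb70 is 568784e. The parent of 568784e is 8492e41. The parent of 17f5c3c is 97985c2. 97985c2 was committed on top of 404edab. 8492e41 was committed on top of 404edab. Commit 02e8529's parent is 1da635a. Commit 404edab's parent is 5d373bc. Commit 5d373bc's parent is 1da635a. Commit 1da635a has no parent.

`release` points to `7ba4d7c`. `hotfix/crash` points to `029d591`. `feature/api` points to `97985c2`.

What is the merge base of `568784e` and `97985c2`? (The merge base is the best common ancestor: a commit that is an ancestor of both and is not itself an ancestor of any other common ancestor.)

404edab

Ancestors of 568784e: {1da635a, 404edab, 568784e, 5d373bc, 8492e41}.
Ancestors of 97985c2: {1da635a, 404edab, 5d373bc, 97985c2}.
Common ancestors: {1da635a, 404edab, 5d373bc}.
Among these, 404edab is not an ancestor of any other common ancestor — it is the merge base.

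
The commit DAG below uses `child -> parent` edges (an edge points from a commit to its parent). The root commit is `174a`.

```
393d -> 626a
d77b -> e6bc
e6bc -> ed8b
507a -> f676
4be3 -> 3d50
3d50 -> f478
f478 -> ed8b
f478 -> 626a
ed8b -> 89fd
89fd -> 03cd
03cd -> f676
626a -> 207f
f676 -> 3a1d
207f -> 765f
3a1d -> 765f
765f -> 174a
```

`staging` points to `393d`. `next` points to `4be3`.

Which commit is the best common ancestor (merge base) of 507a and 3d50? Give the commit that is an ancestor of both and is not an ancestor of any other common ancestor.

Ancestors of 507a: {174a, 3a1d, 507a, 765f, f676}.
Ancestors of 3d50: {03cd, 174a, 207f, 3a1d, 3d50, 626a, 765f, 89fd, ed8b, f478, f676}.
Common ancestors: {174a, 3a1d, 765f, f676}.
Among these, f676 is not an ancestor of any other common ancestor — it is the merge base.

f676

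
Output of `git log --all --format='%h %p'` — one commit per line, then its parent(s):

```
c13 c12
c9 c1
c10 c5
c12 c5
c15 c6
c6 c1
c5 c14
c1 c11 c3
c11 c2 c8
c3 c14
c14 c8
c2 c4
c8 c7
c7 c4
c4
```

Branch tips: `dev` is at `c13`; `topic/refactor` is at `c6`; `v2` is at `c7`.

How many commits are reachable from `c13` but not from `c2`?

Reachable from c13: {c12, c13, c14, c4, c5, c7, c8}.
Reachable from c2: {c2, c4}.
In c13's history but not c2's: {c12, c13, c14, c5, c7, c8} — 6 commits.

6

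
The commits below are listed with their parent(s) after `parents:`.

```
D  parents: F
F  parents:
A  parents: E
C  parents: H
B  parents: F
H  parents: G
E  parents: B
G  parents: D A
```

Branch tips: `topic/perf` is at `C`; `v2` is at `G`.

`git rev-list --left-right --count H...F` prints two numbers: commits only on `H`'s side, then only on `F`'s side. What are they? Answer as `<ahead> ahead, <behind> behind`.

Reachable from H: {A, B, D, E, F, G, H}.
Reachable from F: {F}.
Only in H's history (ahead): {A, B, D, E, G, H} — 6.
Only in F's history (behind): {} — 0.

6 ahead, 0 behind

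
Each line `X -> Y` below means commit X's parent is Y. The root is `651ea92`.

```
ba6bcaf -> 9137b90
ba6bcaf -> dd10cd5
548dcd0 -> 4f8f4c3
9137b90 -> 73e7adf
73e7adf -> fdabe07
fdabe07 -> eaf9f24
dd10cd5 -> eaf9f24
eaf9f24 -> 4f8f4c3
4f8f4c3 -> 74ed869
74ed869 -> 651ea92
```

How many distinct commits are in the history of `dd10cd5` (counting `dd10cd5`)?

5

Walking parent pointers from dd10cd5: reachable set = {4f8f4c3, 651ea92, 74ed869, dd10cd5, eaf9f24}.
That is 5 commits.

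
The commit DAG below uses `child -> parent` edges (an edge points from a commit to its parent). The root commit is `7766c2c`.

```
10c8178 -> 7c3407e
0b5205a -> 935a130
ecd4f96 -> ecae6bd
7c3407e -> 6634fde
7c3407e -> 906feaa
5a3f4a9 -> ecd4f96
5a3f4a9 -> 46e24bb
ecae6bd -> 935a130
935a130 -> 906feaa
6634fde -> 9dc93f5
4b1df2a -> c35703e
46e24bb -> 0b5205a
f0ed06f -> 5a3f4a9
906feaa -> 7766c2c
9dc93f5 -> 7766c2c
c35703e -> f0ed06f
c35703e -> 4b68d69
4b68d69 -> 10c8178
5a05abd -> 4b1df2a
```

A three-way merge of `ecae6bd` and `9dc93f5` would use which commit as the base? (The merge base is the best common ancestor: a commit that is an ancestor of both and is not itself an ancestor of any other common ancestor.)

7766c2c

Ancestors of ecae6bd: {7766c2c, 906feaa, 935a130, ecae6bd}.
Ancestors of 9dc93f5: {7766c2c, 9dc93f5}.
Common ancestors: {7766c2c}.
The only common ancestor is 7766c2c, so it is the merge base.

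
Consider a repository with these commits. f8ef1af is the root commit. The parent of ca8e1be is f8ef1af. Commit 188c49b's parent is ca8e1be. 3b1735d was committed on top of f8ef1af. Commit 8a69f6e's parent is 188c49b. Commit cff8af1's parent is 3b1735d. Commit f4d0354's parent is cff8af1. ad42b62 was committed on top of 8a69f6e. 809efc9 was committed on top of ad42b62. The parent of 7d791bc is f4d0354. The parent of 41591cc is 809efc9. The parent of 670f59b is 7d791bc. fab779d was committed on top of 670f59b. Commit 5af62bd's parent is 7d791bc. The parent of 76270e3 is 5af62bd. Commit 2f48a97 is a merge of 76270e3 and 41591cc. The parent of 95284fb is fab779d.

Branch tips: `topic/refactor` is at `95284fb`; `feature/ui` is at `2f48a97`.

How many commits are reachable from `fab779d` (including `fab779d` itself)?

Walking parent pointers from fab779d: reachable set = {3b1735d, 670f59b, 7d791bc, cff8af1, f4d0354, f8ef1af, fab779d}.
That is 7 commits.

7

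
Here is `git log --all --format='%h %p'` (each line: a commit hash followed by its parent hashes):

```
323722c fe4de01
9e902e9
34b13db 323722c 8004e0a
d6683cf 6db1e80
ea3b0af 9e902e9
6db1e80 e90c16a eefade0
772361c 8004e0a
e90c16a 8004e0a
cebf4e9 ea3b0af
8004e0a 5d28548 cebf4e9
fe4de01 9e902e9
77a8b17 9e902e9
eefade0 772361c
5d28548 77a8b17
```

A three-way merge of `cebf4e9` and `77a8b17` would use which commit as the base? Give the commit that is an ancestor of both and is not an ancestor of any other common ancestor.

9e902e9

Ancestors of cebf4e9: {9e902e9, cebf4e9, ea3b0af}.
Ancestors of 77a8b17: {77a8b17, 9e902e9}.
Common ancestors: {9e902e9}.
The only common ancestor is 9e902e9, so it is the merge base.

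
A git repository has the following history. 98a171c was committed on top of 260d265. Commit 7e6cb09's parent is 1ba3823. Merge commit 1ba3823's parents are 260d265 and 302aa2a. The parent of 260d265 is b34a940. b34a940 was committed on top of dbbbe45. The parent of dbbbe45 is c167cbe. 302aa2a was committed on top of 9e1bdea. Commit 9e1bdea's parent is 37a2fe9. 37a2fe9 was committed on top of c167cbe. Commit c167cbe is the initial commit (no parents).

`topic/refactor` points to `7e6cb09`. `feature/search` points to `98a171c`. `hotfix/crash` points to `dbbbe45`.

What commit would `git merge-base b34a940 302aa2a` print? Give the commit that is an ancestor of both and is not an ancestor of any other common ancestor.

Ancestors of b34a940: {b34a940, c167cbe, dbbbe45}.
Ancestors of 302aa2a: {302aa2a, 37a2fe9, 9e1bdea, c167cbe}.
Common ancestors: {c167cbe}.
The only common ancestor is c167cbe, so it is the merge base.

c167cbe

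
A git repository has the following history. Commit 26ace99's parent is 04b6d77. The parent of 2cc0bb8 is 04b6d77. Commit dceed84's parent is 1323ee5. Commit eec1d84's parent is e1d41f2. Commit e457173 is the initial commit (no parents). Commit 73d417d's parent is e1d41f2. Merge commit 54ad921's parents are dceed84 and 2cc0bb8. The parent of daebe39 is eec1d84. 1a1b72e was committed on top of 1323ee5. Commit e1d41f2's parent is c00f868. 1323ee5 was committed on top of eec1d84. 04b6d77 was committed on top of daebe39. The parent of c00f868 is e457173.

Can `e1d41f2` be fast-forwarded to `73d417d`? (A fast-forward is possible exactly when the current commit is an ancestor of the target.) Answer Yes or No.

Yes

A fast-forward from e1d41f2 to 73d417d is possible iff e1d41f2 is an ancestor of 73d417d.
Ancestors of 73d417d: {73d417d, c00f868, e1d41f2, e457173}.
e1d41f2 is among them, so fast-forward is possible.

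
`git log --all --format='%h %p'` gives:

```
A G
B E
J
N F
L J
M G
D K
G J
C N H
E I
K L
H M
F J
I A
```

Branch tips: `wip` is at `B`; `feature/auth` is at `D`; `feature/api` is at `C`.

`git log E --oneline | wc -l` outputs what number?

Walking parent pointers from E: reachable set = {A, E, G, I, J}.
That is 5 commits.

5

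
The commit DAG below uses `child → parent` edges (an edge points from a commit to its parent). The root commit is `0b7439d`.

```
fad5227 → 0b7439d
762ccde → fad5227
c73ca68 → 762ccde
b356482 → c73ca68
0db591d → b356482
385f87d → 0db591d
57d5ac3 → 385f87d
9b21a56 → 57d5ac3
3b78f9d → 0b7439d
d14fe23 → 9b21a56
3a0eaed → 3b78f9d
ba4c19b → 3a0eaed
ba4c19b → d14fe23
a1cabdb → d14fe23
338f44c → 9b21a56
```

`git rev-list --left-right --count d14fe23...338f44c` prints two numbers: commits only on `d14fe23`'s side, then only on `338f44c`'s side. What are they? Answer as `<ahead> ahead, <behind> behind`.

Reachable from d14fe23: {0b7439d, 0db591d, 385f87d, 57d5ac3, 762ccde, 9b21a56, b356482, c73ca68, d14fe23, fad5227}.
Reachable from 338f44c: {0b7439d, 0db591d, 338f44c, 385f87d, 57d5ac3, 762ccde, 9b21a56, b356482, c73ca68, fad5227}.
Only in d14fe23's history (ahead): {d14fe23} — 1.
Only in 338f44c's history (behind): {338f44c} — 1.

1 ahead, 1 behind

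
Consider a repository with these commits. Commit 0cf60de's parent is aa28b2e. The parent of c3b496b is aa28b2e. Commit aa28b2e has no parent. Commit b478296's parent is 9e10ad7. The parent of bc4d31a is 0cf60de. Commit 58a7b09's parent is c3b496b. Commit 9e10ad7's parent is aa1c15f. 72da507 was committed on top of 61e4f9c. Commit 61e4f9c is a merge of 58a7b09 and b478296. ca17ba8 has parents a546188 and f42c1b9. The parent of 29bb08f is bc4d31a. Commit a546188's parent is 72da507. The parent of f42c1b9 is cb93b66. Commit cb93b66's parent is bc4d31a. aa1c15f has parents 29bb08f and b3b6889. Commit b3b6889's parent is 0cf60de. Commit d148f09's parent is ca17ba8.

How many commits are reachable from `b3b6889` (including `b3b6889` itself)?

3

Walking parent pointers from b3b6889: reachable set = {0cf60de, aa28b2e, b3b6889}.
That is 3 commits.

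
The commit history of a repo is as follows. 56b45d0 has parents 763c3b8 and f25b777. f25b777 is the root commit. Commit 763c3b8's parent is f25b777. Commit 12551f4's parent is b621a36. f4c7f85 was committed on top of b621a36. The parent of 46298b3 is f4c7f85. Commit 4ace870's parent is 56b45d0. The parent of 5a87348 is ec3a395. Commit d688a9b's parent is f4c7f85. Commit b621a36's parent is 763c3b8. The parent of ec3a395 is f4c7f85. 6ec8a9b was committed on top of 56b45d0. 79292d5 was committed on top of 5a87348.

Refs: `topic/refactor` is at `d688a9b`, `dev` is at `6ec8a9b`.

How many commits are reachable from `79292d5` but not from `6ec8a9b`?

Reachable from 79292d5: {5a87348, 763c3b8, 79292d5, b621a36, ec3a395, f25b777, f4c7f85}.
Reachable from 6ec8a9b: {56b45d0, 6ec8a9b, 763c3b8, f25b777}.
In 79292d5's history but not 6ec8a9b's: {5a87348, 79292d5, b621a36, ec3a395, f4c7f85} — 5 commits.

5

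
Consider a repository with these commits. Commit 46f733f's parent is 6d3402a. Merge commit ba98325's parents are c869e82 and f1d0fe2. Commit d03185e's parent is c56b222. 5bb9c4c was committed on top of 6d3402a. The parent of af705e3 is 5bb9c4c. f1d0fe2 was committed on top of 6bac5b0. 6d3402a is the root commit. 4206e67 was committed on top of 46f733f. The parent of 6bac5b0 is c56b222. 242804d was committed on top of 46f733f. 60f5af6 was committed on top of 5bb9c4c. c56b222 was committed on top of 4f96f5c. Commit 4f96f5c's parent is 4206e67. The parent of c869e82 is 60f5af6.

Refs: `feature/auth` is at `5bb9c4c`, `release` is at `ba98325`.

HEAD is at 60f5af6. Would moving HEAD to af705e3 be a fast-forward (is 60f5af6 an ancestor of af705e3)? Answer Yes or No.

No

A fast-forward from 60f5af6 to af705e3 is possible iff 60f5af6 is an ancestor of af705e3.
Ancestors of af705e3: {5bb9c4c, 6d3402a, af705e3}.
60f5af6 is not among them, so fast-forward is not possible.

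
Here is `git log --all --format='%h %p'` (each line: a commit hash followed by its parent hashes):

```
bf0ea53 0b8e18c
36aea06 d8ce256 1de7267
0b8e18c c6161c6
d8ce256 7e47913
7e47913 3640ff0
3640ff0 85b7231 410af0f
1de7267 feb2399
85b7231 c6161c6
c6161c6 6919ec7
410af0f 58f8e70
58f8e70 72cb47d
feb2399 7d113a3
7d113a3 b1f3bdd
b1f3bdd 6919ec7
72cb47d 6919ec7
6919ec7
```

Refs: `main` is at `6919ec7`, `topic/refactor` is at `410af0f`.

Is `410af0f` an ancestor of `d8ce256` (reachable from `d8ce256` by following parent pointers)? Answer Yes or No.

Ancestors of d8ce256 (commits reachable by following parents): {3640ff0, 410af0f, 58f8e70, 6919ec7, 72cb47d, 7e47913, 85b7231, c6161c6, d8ce256}.
410af0f is in that set, so it is an ancestor of d8ce256.

Yes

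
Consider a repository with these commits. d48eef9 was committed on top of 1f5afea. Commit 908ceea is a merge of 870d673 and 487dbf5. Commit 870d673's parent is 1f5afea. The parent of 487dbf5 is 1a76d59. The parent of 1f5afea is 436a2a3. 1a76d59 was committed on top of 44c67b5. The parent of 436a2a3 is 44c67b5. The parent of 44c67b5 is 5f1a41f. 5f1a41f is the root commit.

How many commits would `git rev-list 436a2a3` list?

Walking parent pointers from 436a2a3: reachable set = {436a2a3, 44c67b5, 5f1a41f}.
That is 3 commits.

3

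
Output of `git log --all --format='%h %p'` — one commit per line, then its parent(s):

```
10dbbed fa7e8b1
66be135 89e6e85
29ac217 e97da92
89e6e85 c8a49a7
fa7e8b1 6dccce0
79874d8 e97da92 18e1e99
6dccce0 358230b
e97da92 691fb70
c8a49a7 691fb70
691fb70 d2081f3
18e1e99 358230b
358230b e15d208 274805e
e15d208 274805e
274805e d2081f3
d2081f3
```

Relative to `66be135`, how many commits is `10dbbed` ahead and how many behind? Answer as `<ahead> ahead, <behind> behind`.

6 ahead, 4 behind

Reachable from 10dbbed: {10dbbed, 274805e, 358230b, 6dccce0, d2081f3, e15d208, fa7e8b1}.
Reachable from 66be135: {66be135, 691fb70, 89e6e85, c8a49a7, d2081f3}.
Only in 10dbbed's history (ahead): {10dbbed, 274805e, 358230b, 6dccce0, e15d208, fa7e8b1} — 6.
Only in 66be135's history (behind): {66be135, 691fb70, 89e6e85, c8a49a7} — 4.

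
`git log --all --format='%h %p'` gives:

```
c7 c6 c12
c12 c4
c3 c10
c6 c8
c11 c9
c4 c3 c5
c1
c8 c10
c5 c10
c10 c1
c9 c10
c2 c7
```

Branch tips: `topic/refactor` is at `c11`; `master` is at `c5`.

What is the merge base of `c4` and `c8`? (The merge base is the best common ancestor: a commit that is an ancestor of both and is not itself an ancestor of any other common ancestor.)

c10

Ancestors of c4: {c1, c10, c3, c4, c5}.
Ancestors of c8: {c1, c10, c8}.
Common ancestors: {c1, c10}.
Among these, c10 is not an ancestor of any other common ancestor — it is the merge base.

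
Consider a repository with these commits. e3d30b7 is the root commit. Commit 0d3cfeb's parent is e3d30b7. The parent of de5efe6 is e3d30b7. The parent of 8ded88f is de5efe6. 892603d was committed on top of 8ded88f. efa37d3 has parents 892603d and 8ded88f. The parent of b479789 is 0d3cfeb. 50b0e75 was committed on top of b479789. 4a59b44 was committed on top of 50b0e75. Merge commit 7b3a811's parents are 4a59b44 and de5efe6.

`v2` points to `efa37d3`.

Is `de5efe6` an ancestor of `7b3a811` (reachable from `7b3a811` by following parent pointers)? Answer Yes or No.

Ancestors of 7b3a811 (commits reachable by following parents): {0d3cfeb, 4a59b44, 50b0e75, 7b3a811, b479789, de5efe6, e3d30b7}.
de5efe6 is in that set, so it is an ancestor of 7b3a811.

Yes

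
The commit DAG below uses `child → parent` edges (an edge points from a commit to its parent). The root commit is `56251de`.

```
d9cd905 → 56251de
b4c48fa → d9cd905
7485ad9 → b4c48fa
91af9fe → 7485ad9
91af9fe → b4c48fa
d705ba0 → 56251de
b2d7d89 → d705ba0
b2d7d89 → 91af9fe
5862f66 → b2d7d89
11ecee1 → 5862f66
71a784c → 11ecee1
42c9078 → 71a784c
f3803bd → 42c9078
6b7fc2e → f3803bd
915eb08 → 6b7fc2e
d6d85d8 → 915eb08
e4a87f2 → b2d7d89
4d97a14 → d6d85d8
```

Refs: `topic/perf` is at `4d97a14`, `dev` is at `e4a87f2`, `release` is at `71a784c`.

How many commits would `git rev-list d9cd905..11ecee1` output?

7

Reachable from 11ecee1: {11ecee1, 56251de, 5862f66, 7485ad9, 91af9fe, b2d7d89, b4c48fa, d705ba0, d9cd905}.
Reachable from d9cd905: {56251de, d9cd905}.
In 11ecee1's history but not d9cd905's: {11ecee1, 5862f66, 7485ad9, 91af9fe, b2d7d89, b4c48fa, d705ba0} — 7 commits.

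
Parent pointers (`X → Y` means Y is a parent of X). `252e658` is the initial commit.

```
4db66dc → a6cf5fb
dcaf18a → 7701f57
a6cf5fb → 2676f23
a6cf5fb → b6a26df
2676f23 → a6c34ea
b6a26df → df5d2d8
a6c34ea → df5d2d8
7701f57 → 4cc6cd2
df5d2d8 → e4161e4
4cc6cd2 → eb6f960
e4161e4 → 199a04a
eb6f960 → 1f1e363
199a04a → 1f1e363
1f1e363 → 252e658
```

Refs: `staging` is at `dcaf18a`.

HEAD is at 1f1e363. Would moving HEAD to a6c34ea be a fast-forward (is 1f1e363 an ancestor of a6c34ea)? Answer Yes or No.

A fast-forward from 1f1e363 to a6c34ea is possible iff 1f1e363 is an ancestor of a6c34ea.
Ancestors of a6c34ea: {199a04a, 1f1e363, 252e658, a6c34ea, df5d2d8, e4161e4}.
1f1e363 is among them, so fast-forward is possible.

Yes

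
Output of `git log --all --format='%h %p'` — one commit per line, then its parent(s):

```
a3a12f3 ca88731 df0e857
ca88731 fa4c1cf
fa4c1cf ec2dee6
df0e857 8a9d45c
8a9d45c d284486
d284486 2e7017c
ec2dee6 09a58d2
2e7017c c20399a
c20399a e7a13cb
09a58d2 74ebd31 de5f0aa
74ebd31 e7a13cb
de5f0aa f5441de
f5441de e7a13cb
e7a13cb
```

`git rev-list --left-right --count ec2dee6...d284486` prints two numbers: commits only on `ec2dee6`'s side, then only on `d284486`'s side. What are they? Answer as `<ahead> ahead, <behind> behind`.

Reachable from ec2dee6: {09a58d2, 74ebd31, de5f0aa, e7a13cb, ec2dee6, f5441de}.
Reachable from d284486: {2e7017c, c20399a, d284486, e7a13cb}.
Only in ec2dee6's history (ahead): {09a58d2, 74ebd31, de5f0aa, ec2dee6, f5441de} — 5.
Only in d284486's history (behind): {2e7017c, c20399a, d284486} — 3.

5 ahead, 3 behind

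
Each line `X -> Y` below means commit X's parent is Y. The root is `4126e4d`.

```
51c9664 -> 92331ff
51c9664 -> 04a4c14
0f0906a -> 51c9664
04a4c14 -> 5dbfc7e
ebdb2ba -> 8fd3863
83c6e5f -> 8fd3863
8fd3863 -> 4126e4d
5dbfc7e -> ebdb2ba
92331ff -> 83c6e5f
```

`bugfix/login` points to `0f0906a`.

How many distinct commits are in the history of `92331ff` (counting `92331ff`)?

Walking parent pointers from 92331ff: reachable set = {4126e4d, 83c6e5f, 8fd3863, 92331ff}.
That is 4 commits.

4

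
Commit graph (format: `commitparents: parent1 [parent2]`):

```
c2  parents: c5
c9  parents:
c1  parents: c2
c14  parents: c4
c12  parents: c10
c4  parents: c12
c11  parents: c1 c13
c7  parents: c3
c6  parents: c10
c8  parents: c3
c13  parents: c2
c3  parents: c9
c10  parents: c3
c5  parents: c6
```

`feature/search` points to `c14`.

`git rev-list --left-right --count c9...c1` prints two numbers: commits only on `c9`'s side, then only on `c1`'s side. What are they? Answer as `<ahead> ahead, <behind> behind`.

0 ahead, 6 behind

Reachable from c9: {c9}.
Reachable from c1: {c1, c10, c2, c3, c5, c6, c9}.
Only in c9's history (ahead): {} — 0.
Only in c1's history (behind): {c1, c10, c2, c3, c5, c6} — 6.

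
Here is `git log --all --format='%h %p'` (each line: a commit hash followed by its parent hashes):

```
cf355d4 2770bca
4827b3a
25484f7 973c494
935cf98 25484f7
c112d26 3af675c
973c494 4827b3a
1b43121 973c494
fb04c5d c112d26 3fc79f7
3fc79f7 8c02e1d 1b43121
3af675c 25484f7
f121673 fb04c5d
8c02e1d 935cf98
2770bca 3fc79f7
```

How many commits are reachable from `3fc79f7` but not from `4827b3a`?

6

Reachable from 3fc79f7: {1b43121, 25484f7, 3fc79f7, 4827b3a, 8c02e1d, 935cf98, 973c494}.
Reachable from 4827b3a: {4827b3a}.
In 3fc79f7's history but not 4827b3a's: {1b43121, 25484f7, 3fc79f7, 8c02e1d, 935cf98, 973c494} — 6 commits.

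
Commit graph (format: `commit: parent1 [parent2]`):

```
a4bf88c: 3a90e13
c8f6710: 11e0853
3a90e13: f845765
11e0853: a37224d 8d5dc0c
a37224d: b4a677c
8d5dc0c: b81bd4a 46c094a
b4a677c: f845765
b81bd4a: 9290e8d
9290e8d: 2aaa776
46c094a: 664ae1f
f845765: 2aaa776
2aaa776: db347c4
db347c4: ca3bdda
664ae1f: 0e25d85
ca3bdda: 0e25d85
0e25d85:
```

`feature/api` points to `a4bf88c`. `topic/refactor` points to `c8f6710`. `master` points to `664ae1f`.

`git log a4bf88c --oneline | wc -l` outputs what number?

Walking parent pointers from a4bf88c: reachable set = {0e25d85, 2aaa776, 3a90e13, a4bf88c, ca3bdda, db347c4, f845765}.
That is 7 commits.

7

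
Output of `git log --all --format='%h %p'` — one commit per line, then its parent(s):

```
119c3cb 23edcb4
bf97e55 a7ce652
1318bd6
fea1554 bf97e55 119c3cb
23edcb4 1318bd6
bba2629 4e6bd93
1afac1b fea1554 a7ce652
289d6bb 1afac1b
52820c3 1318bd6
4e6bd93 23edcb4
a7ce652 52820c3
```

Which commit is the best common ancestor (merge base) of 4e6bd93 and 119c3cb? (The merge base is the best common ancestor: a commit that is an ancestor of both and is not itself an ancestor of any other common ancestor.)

Ancestors of 4e6bd93: {1318bd6, 23edcb4, 4e6bd93}.
Ancestors of 119c3cb: {119c3cb, 1318bd6, 23edcb4}.
Common ancestors: {1318bd6, 23edcb4}.
Among these, 23edcb4 is not an ancestor of any other common ancestor — it is the merge base.

23edcb4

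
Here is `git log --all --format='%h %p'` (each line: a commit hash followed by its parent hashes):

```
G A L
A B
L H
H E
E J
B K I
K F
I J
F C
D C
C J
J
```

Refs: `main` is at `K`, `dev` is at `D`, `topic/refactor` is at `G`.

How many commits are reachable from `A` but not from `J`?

6

Reachable from A: {A, B, C, F, I, J, K}.
Reachable from J: {J}.
In A's history but not J's: {A, B, C, F, I, K} — 6 commits.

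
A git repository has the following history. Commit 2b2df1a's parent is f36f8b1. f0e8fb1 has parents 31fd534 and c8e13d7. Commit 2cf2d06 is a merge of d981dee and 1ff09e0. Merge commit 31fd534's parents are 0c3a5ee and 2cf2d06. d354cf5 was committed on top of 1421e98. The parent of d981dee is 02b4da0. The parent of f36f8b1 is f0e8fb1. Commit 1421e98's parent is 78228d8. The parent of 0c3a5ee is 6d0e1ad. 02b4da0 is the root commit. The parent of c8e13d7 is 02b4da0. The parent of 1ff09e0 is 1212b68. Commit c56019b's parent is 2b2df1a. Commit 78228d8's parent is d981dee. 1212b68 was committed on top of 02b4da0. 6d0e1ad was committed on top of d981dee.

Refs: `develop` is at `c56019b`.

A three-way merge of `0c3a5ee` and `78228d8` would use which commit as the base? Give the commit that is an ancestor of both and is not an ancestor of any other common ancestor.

Ancestors of 0c3a5ee: {02b4da0, 0c3a5ee, 6d0e1ad, d981dee}.
Ancestors of 78228d8: {02b4da0, 78228d8, d981dee}.
Common ancestors: {02b4da0, d981dee}.
Among these, d981dee is not an ancestor of any other common ancestor — it is the merge base.

d981dee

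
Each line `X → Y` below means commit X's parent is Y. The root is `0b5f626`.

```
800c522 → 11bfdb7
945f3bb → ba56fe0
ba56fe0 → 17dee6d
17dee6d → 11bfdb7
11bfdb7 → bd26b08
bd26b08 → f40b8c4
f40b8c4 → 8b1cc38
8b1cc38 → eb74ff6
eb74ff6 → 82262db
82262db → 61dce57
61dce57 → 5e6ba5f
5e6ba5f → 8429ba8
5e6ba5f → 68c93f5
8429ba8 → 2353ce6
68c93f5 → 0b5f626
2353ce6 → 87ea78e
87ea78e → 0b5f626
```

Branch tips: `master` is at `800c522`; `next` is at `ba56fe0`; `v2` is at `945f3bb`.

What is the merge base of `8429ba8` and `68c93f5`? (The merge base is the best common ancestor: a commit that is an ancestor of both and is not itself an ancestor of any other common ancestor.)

Ancestors of 8429ba8: {0b5f626, 2353ce6, 8429ba8, 87ea78e}.
Ancestors of 68c93f5: {0b5f626, 68c93f5}.
Common ancestors: {0b5f626}.
The only common ancestor is 0b5f626, so it is the merge base.

0b5f626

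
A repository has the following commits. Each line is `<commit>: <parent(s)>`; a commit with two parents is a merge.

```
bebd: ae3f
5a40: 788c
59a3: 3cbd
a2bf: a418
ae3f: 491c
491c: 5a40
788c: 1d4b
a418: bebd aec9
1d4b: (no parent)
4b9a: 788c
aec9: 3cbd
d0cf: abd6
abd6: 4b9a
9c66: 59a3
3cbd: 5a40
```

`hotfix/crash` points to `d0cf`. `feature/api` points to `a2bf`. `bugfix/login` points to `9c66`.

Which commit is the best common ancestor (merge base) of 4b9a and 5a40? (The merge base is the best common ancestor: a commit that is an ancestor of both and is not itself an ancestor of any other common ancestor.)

Ancestors of 4b9a: {1d4b, 4b9a, 788c}.
Ancestors of 5a40: {1d4b, 5a40, 788c}.
Common ancestors: {1d4b, 788c}.
Among these, 788c is not an ancestor of any other common ancestor — it is the merge base.

788c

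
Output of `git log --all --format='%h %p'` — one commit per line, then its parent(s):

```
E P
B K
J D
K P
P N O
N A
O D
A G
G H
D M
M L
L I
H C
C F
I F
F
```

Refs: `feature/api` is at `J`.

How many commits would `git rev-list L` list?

3

Walking parent pointers from L: reachable set = {F, I, L}.
That is 3 commits.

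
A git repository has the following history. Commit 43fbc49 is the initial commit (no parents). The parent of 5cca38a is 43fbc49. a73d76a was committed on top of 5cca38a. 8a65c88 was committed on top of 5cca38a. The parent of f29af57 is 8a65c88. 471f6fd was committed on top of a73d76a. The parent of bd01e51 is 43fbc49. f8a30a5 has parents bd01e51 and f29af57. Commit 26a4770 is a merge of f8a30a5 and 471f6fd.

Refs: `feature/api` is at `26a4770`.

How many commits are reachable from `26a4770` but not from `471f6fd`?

Reachable from 26a4770: {26a4770, 43fbc49, 471f6fd, 5cca38a, 8a65c88, a73d76a, bd01e51, f29af57, f8a30a5}.
Reachable from 471f6fd: {43fbc49, 471f6fd, 5cca38a, a73d76a}.
In 26a4770's history but not 471f6fd's: {26a4770, 8a65c88, bd01e51, f29af57, f8a30a5} — 5 commits.

5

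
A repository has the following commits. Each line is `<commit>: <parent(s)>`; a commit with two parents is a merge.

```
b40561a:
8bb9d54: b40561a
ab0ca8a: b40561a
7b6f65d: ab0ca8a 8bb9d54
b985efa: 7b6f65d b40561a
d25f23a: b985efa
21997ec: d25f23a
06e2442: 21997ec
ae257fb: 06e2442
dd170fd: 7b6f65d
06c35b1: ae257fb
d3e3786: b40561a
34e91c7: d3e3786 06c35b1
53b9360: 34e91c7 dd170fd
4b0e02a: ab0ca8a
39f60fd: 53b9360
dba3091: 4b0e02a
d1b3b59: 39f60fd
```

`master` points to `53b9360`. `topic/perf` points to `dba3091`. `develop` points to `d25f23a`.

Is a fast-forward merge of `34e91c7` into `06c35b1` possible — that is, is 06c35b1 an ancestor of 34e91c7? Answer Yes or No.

Yes

A fast-forward from 06c35b1 to 34e91c7 is possible iff 06c35b1 is an ancestor of 34e91c7.
Ancestors of 34e91c7: {06c35b1, 06e2442, 21997ec, 34e91c7, 7b6f65d, 8bb9d54, ab0ca8a, ae257fb, b40561a, b985efa, d25f23a, d3e3786}.
06c35b1 is among them, so fast-forward is possible.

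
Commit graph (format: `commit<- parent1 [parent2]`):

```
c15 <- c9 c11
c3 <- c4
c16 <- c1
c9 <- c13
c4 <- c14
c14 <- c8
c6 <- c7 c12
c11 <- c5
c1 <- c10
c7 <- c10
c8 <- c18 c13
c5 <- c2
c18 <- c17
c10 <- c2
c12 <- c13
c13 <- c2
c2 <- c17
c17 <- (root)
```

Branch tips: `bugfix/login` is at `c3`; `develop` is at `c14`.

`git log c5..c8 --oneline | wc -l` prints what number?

3

Reachable from c8: {c13, c17, c18, c2, c8}.
Reachable from c5: {c17, c2, c5}.
In c8's history but not c5's: {c13, c18, c8} — 3 commits.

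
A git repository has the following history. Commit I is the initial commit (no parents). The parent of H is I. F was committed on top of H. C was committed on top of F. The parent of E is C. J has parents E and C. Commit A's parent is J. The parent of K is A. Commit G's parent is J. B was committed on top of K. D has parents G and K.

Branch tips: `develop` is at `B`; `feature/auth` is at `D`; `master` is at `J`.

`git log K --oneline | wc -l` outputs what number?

8

Walking parent pointers from K: reachable set = {A, C, E, F, H, I, J, K}.
That is 8 commits.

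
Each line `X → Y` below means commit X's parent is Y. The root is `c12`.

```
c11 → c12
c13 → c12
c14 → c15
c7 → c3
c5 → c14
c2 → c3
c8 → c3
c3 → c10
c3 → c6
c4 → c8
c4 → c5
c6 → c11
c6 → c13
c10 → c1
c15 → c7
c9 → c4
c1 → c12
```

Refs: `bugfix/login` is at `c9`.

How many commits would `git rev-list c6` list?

Walking parent pointers from c6: reachable set = {c11, c12, c13, c6}.
That is 4 commits.

4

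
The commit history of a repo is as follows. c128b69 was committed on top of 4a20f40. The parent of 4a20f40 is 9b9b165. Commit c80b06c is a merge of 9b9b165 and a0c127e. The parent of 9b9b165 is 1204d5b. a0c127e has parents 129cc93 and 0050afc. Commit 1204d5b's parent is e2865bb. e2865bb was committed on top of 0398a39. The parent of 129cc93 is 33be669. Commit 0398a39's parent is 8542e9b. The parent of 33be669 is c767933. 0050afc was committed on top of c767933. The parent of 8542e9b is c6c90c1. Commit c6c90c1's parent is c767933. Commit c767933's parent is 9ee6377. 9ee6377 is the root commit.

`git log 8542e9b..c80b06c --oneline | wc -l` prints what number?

9

Reachable from c80b06c: {0050afc, 0398a39, 1204d5b, 129cc93, 33be669, 8542e9b, 9b9b165, 9ee6377, a0c127e, c6c90c1, c767933, c80b06c, e2865bb}.
Reachable from 8542e9b: {8542e9b, 9ee6377, c6c90c1, c767933}.
In c80b06c's history but not 8542e9b's: {0050afc, 0398a39, 1204d5b, 129cc93, 33be669, 9b9b165, a0c127e, c80b06c, e2865bb} — 9 commits.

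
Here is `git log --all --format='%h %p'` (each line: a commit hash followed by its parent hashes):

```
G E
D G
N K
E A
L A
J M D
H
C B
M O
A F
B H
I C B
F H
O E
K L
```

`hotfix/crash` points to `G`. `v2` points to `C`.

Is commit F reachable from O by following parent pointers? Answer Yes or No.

Yes

Ancestors of O (commits reachable by following parents): {A, E, F, H, O}.
F is in that set, so it is an ancestor of O.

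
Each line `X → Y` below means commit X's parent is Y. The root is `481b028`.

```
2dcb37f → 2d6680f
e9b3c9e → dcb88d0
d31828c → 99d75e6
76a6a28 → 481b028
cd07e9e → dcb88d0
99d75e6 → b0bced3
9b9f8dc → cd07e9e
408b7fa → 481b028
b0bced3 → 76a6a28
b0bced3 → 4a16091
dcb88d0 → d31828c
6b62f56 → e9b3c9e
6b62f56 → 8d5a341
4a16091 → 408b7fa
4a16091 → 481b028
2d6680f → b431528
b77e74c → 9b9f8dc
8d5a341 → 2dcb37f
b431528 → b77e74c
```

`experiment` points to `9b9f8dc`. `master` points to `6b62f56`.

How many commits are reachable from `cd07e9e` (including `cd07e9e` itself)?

Walking parent pointers from cd07e9e: reachable set = {408b7fa, 481b028, 4a16091, 76a6a28, 99d75e6, b0bced3, cd07e9e, d31828c, dcb88d0}.
That is 9 commits.

9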